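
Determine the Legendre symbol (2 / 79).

1

Pull out 2: since 79 ≡ 7 (mod 8), (2/79) = +1.
Reached (1/79) = 1. Collecting the sign flips along the way, the symbol is +1.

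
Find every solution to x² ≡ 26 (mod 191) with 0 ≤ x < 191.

Since 191 ≡ 3 (mod 4), a square root of 26 is 26^((191+1)/4) = 26^48 mod 191.
Repeated squaring: 26^2≡103, 26^4≡104, 26^8≡120, 26^16≡75, 26^32≡86 (mod 191).
26^48 = 26^(32+16) ≡ 147 (mod 191).
Check: 147² = 21609 ≡ 26 (mod 191). The two roots are 44 and 147.

44, 147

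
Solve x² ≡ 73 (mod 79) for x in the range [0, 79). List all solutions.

28, 51

Since 79 ≡ 3 (mod 4), a square root of 73 is 73^((79+1)/4) = 73^20 mod 79.
Repeated squaring: 73^2≡36, 73^4≡32, 73^8≡76, 73^16≡9 (mod 79).
73^20 = 73^(16+4) ≡ 51 (mod 79).
Check: 51² = 2601 ≡ 73 (mod 79). The two roots are 28 and 51.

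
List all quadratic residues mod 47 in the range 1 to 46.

Square k = 1,…,23 (k and 47−k give the same square):
1²=1, 2²=4, 3²=9, 4²=16, 5²=25, 6²=36, 7²≡2, 8²≡17, 9²≡34, 10²≡6, 11²≡27, 12²≡3, 13²≡28, 14²≡8, 15²≡37, 16²≡21, 17²≡7, 18²≡42, 19²≡32, 20²≡24, 21²≡18, 22²≡14, 23²≡12 (mod 47).
So the quadratic residues mod 47 are {1, 2, 3, 4, 6, 7, 8, 9, 12, 14, 16, 17, 18, 21, 24, 25, 27, 28, 32, 34, 36, 37, 42}.

1 2 3 4 6 7 8 9 12 14 16 17 18 21 24 25 27 28 32 34 36 37 42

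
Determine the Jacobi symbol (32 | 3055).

Pull out 2^5: since 3055 ≡ 7 (mod 8), (2/3055) = +1, so (2/3055)^5 = +1.
Reached (1/3055) = 1. Collecting the sign flips along the way, the symbol is +1.

1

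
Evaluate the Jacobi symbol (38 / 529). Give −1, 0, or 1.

Pull out 2: since 529 ≡ 1 (mod 8), (2/529) = +1.
Reciprocity: 19 ≡ 3 and 529 ≡ 1 (mod 4), so (19/529) = +(529/19).
Reduce top mod 19: now compute (16/19).
Pull out 2^4: since 19 ≡ 3 (mod 8), (2/19) = -1, so (2/19)^4 = +1.
Reached (1/19) = 1. Collecting the sign flips along the way, the symbol is +1.

1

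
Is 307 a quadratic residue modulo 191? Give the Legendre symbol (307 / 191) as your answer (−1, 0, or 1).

Euler's criterion: (307/191) ≡ 116^95 (mod 191).
116^2 ≡ 86 (mod 191)
116^4 ≡ 138 (mod 191)
116^8 ≡ 135 (mod 191)
116^16 ≡ 80 (mod 191)
116^32 ≡ 97 (mod 191)
116^64 ≡ 50 (mod 191)
116^95 = 116^(64+16+8+4+2+1) ≡ 190 (mod 191).
Result is 190 ≡ −1, so (307/191) = −1.

-1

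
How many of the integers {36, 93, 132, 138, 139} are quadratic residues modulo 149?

(36/149) = +1 → QR.
(93/149) = -1 → non-residue.
(132/149) = +1 → QR.
(138/149) = -1 → non-residue.
(139/149) = -1 → non-residue.
Total quadratic residues among the 5: 2.

2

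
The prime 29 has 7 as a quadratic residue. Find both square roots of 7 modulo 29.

29 ≡ 1 (mod 4), so we find a root by search.
Trying successive values, 6² = 36 ≡ 7 (mod 29). The other root is 29 − 6 = 23.

6, 23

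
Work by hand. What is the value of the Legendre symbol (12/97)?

1

Pull out 2^2: since 97 ≡ 1 (mod 8), (2/97) = +1, so (2/97)^2 = +1.
Reciprocity: 3 ≡ 3 and 97 ≡ 1 (mod 4), so (3/97) = +(97/3).
Reduce top mod 3: now compute (1/3).
Reached (1/3) = 1. Collecting the sign flips along the way, the symbol is +1.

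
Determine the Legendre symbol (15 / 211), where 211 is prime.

-1

Reciprocity: 15 ≡ 3 and 211 ≡ 3 (mod 4), so (15/211) = −(211/15).
Reduce top mod 15: now compute (1/15).
Reached (1/15) = 1. Collecting the sign flips along the way, the symbol is -1.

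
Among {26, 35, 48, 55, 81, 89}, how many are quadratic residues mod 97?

(26/97) = -1 → non-residue.
(35/97) = +1 → QR.
(48/97) = +1 → QR.
(55/97) = -1 → non-residue.
(81/97) = +1 → QR.
(89/97) = +1 → QR.
Total quadratic residues among the 6: 4.

4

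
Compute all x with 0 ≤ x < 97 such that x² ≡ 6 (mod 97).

43, 54

97 ≡ 1 (mod 4), so we find a root by search.
Trying successive values, 43² = 1849 ≡ 6 (mod 97). The other root is 97 − 43 = 54.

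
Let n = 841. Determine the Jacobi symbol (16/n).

1

Pull out 2^4: since 841 ≡ 1 (mod 8), (2/841) = +1, so (2/841)^4 = +1.
Reached (1/841) = 1. Collecting the sign flips along the way, the symbol is +1.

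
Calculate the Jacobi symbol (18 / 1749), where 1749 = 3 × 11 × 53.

0

Pull out 2: since 1749 ≡ 5 (mod 8), (2/1749) = -1.
Reciprocity: 9 ≡ 1 and 1749 ≡ 1 (mod 4), so (9/1749) = +(1749/9).
Reduce top mod 9: now compute (3/9).
Reciprocity: 3 ≡ 3 and 9 ≡ 1 (mod 4), so (3/9) = +(9/3).
Reduce top mod 3: now compute (0/3).
Top reduces to 0: gcd > 1, so the symbol is 0.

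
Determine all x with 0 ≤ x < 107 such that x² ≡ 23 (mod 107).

39, 68

Since 107 ≡ 3 (mod 4), a square root of 23 is 23^((107+1)/4) = 23^27 mod 107.
Repeated squaring: 23^2≡101, 23^4≡36, 23^8≡12, 23^16≡37 (mod 107).
23^27 = 23^(16+8+2+1) ≡ 39 (mod 107).
Check: 39² = 1521 ≡ 23 (mod 107). The two roots are 39 and 68.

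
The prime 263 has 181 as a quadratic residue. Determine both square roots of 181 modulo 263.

Since 263 ≡ 3 (mod 4), a square root of 181 is 181^((263+1)/4) = 181^66 mod 263.
Repeated squaring: 181^2≡149, 181^4≡109, 181^8≡46, 181^16≡12, 181^32≡144, 181^64≡222 (mod 263).
181^66 = 181^(64+2) ≡ 203 (mod 263).
Check: 203² = 41209 ≡ 181 (mod 263). The two roots are 60 and 203.

60, 203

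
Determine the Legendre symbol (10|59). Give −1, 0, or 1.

Pull out 2: since 59 ≡ 3 (mod 8), (2/59) = -1.
Reciprocity: 5 ≡ 1 and 59 ≡ 3 (mod 4), so (5/59) = +(59/5).
Reduce top mod 5: now compute (4/5).
Pull out 2^2: since 5 ≡ 5 (mod 8), (2/5) = -1, so (2/5)^2 = +1.
Reached (1/5) = 1. Collecting the sign flips along the way, the symbol is -1.

-1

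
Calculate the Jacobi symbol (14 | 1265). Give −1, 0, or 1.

Pull out 2: since 1265 ≡ 1 (mod 8), (2/1265) = +1.
Reciprocity: 7 ≡ 3 and 1265 ≡ 1 (mod 4), so (7/1265) = +(1265/7).
Reduce top mod 7: now compute (5/7).
Reciprocity: 5 ≡ 1 and 7 ≡ 3 (mod 4), so (5/7) = +(7/5).
Reduce top mod 5: now compute (2/5).
Pull out 2: since 5 ≡ 5 (mod 8), (2/5) = -1.
Reached (1/5) = 1. Collecting the sign flips along the way, the symbol is -1.

-1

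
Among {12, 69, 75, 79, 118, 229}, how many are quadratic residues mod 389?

(12/389) = -1 → non-residue.
(69/389) = +1 → QR.
(75/389) = -1 → non-residue.
(79/389) = +1 → QR.
(118/389) = -1 → non-residue.
(229/389) = -1 → non-residue.
Total quadratic residues among the 6: 2.

2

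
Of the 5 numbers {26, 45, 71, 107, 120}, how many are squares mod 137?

2

(26/137) = -1 → non-residue.
(45/137) = -1 → non-residue.
(71/137) = -1 → non-residue.
(107/137) = +1 → QR.
(120/137) = +1 → QR.
Total quadratic residues among the 5: 2.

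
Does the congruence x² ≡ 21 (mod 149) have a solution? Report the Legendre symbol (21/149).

-1

Reciprocity: 21 ≡ 1 and 149 ≡ 1 (mod 4), so (21/149) = +(149/21).
Reduce top mod 21: now compute (2/21).
Pull out 2: since 21 ≡ 5 (mod 8), (2/21) = -1.
Reached (1/21) = 1. Collecting the sign flips along the way, the symbol is -1.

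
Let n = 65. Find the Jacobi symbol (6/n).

-1

Pull out 2: since 65 ≡ 1 (mod 8), (2/65) = +1.
Reciprocity: 3 ≡ 3 and 65 ≡ 1 (mod 4), so (3/65) = +(65/3).
Reduce top mod 3: now compute (2/3).
Pull out 2: since 3 ≡ 3 (mod 8), (2/3) = -1.
Reached (1/3) = 1. Collecting the sign flips along the way, the symbol is -1.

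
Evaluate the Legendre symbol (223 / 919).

Reciprocity: 223 ≡ 3 and 919 ≡ 3 (mod 4), so (223/919) = −(919/223).
Reduce top mod 223: now compute (27/223).
Reciprocity: 27 ≡ 3 and 223 ≡ 3 (mod 4), so (27/223) = −(223/27).
Reduce top mod 27: now compute (7/27).
Reciprocity: 7 ≡ 3 and 27 ≡ 3 (mod 4), so (7/27) = −(27/7).
Reduce top mod 7: now compute (6/7).
Pull out 2: since 7 ≡ 7 (mod 8), (2/7) = +1.
Reciprocity: 3 ≡ 3 and 7 ≡ 3 (mod 4), so (3/7) = −(7/3).
Reduce top mod 3: now compute (1/3).
Reached (1/3) = 1. Collecting the sign flips along the way, the symbol is +1.

1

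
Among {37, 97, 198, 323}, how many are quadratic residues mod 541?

1

(37/541) = -1 → non-residue.
(97/541) = -1 → non-residue.
(198/541) = +1 → QR.
(323/541) = -1 → non-residue.
Total quadratic residues among the 4: 1.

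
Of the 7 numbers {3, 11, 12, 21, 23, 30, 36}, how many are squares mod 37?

(3/37) = +1 → QR.
(11/37) = +1 → QR.
(12/37) = +1 → QR.
(21/37) = +1 → QR.
(23/37) = -1 → non-residue.
(30/37) = +1 → QR.
(36/37) = +1 → QR.
Total quadratic residues among the 7: 6.

6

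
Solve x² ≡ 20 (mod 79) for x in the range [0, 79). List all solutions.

Since 79 ≡ 3 (mod 4), a square root of 20 is 20^((79+1)/4) = 20^20 mod 79.
Repeated squaring: 20^2≡5, 20^4≡25, 20^8≡72, 20^16≡49 (mod 79).
20^20 = 20^(16+4) ≡ 40 (mod 79).
Check: 40² = 1600 ≡ 20 (mod 79). The two roots are 39 and 40.

39, 40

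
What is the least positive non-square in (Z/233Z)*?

(2/233) = +1, so 2 is a residue.
(3/233) = −1, so 3 is the smallest positive non-residue mod 233.

3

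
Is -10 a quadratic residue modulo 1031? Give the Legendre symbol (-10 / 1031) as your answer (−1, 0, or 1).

Euler's criterion: (-10/1031) ≡ 1021^515 (mod 1031).
1021^2 ≡ 100 (mod 1031)
1021^4 ≡ 721 (mod 1031)
1021^8 ≡ 217 (mod 1031)
1021^16 ≡ 694 (mod 1031)
1021^32 ≡ 159 (mod 1031)
1021^64 ≡ 537 (mod 1031)
1021^128 ≡ 720 (mod 1031)
1021^256 ≡ 838 (mod 1031)
1021^512 ≡ 133 (mod 1031)
1021^515 = 1021^(512+2+1) ≡ 1030 (mod 1031).
Result is 1030 ≡ −1, so (-10/1031) = −1.

-1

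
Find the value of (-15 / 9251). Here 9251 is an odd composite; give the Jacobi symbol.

First reduce: -15 ≡ 9236 (mod 9251).
Pull out 2^2: since 9251 ≡ 3 (mod 8), (2/9251) = -1, so (2/9251)^2 = +1.
Reciprocity: 2309 ≡ 1 and 9251 ≡ 3 (mod 4), so (2309/9251) = +(9251/2309).
Reduce top mod 2309: now compute (15/2309).
Reciprocity: 15 ≡ 3 and 2309 ≡ 1 (mod 4), so (15/2309) = +(2309/15).
Reduce top mod 15: now compute (14/15).
Pull out 2: since 15 ≡ 7 (mod 8), (2/15) = +1.
Reciprocity: 7 ≡ 3 and 15 ≡ 3 (mod 4), so (7/15) = −(15/7).
Reduce top mod 7: now compute (1/7).
Reached (1/7) = 1. Collecting the sign flips along the way, the symbol is -1.

-1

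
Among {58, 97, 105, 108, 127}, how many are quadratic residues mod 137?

(58/137) = -1 → non-residue.
(97/137) = -1 → non-residue.
(105/137) = +1 → QR.
(108/137) = -1 → non-residue.
(127/137) = -1 → non-residue.
Total quadratic residues among the 5: 1.

1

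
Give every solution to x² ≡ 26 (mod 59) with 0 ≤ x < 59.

12, 47

Since 59 ≡ 3 (mod 4), a square root of 26 is 26^((59+1)/4) = 26^15 mod 59.
Repeated squaring: 26^2≡27, 26^4≡21, 26^8≡28 (mod 59).
26^15 = 26^(8+4+2+1) ≡ 12 (mod 59).
Check: 12² = 144 ≡ 26 (mod 59). The two roots are 12 and 47.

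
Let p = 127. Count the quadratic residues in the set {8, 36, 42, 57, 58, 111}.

3

(8/127) = +1 → QR.
(36/127) = +1 → QR.
(42/127) = +1 → QR.
(57/127) = -1 → non-residue.
(58/127) = -1 → non-residue.
(111/127) = -1 → non-residue.
Total quadratic residues among the 6: 3.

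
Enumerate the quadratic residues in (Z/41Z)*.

Square k = 1,…,20 (k and 41−k give the same square):
1²=1, 2²=4, 3²=9, 4²=16, 5²=25, 6²=36, 7²≡8, 8²≡23, 9²≡40, 10²≡18, 11²≡39, 12²≡21, 13²≡5, 14²≡32, 15²≡20, 16²≡10, 17²≡2, 18²≡37, 19²≡33, 20²≡31 (mod 41).
So the quadratic residues mod 41 are {1, 2, 4, 5, 8, 9, 10, 16, 18, 20, 21, 23, 25, 31, 32, 33, 36, 37, 39, 40}.

1, 2, 4, 5, 8, 9, 10, 16, 18, 20, 21, 23, 25, 31, 32, 33, 36, 37, 39, 40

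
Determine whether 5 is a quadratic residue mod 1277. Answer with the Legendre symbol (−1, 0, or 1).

Reciprocity: 5 ≡ 1 and 1277 ≡ 1 (mod 4), so (5/1277) = +(1277/5).
Reduce top mod 5: now compute (2/5).
Pull out 2: since 5 ≡ 5 (mod 8), (2/5) = -1.
Reached (1/5) = 1. Collecting the sign flips along the way, the symbol is -1.

-1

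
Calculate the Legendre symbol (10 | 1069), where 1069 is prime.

Euler's criterion: (10/1069) ≡ 10^534 (mod 1069).
10^2 ≡ 100 (mod 1069)
10^4 ≡ 379 (mod 1069)
10^8 ≡ 395 (mod 1069)
10^16 ≡ 1020 (mod 1069)
10^32 ≡ 263 (mod 1069)
10^64 ≡ 753 (mod 1069)
10^128 ≡ 439 (mod 1069)
10^256 ≡ 301 (mod 1069)
10^512 ≡ 805 (mod 1069)
10^534 = 10^(512+16+4+2) ≡ 1068 (mod 1069).
Result is 1068 ≡ −1, so (10/1069) = −1.

-1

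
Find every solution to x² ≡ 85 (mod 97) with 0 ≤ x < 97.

45, 52

97 ≡ 1 (mod 4), so we find a root by search.
Trying successive values, 45² = 2025 ≡ 85 (mod 97). The other root is 97 − 45 = 52.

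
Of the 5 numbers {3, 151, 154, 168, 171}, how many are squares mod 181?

3

(3/181) = +1 → QR.
(151/181) = -1 → non-residue.
(154/181) = +1 → QR.
(168/181) = +1 → QR.
(171/181) = -1 → non-residue.
Total quadratic residues among the 5: 3.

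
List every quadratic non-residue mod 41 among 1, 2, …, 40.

3,6,7,11,12,13,14,15,17,19,22,24,26,27,28,29,30,34,35,38

Square k = 1,…,20 (k and 41−k give the same square):
1²=1, 2²=4, 3²=9, 4²=16, 5²=25, 6²=36, 7²≡8, 8²≡23, 9²≡40, 10²≡18, 11²≡39, 12²≡21, 13²≡5, 14²≡32, 15²≡20, 16²≡10, 17²≡2, 18²≡37, 19²≡33, 20²≡31 (mod 41).
The residues are {1, 2, 4, 5, 8, 9, 10, 16, 18, 20, 21, 23, 25, 31, 32, 33, 36, 37, 39, 40}; the non-residues are the remaining 20 nonzero classes.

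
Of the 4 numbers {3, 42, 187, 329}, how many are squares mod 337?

4

(3/337) = +1 → QR.
(42/337) = +1 → QR.
(187/337) = +1 → QR.
(329/337) = +1 → QR.
Total quadratic residues among the 4: 4.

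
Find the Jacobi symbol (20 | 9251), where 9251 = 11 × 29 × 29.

Pull out 2^2: since 9251 ≡ 3 (mod 8), (2/9251) = -1, so (2/9251)^2 = +1.
Reciprocity: 5 ≡ 1 and 9251 ≡ 3 (mod 4), so (5/9251) = +(9251/5).
Reduce top mod 5: now compute (1/5).
Reached (1/5) = 1. Collecting the sign flips along the way, the symbol is +1.

1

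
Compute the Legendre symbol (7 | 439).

Reciprocity: 7 ≡ 3 and 439 ≡ 3 (mod 4), so (7/439) = −(439/7).
Reduce top mod 7: now compute (5/7).
Reciprocity: 5 ≡ 1 and 7 ≡ 3 (mod 4), so (5/7) = +(7/5).
Reduce top mod 5: now compute (2/5).
Pull out 2: since 5 ≡ 5 (mod 8), (2/5) = -1.
Reached (1/5) = 1. Collecting the sign flips along the way, the symbol is +1.

1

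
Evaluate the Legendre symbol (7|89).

-1

Reciprocity: 7 ≡ 3 and 89 ≡ 1 (mod 4), so (7/89) = +(89/7).
Reduce top mod 7: now compute (5/7).
Reciprocity: 5 ≡ 1 and 7 ≡ 3 (mod 4), so (5/7) = +(7/5).
Reduce top mod 5: now compute (2/5).
Pull out 2: since 5 ≡ 5 (mod 8), (2/5) = -1.
Reached (1/5) = 1. Collecting the sign flips along the way, the symbol is -1.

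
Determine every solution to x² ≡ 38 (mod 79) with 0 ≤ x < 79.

14, 65

Since 79 ≡ 3 (mod 4), a square root of 38 is 38^((79+1)/4) = 38^20 mod 79.
Repeated squaring: 38^2≡22, 38^4≡10, 38^8≡21, 38^16≡46 (mod 79).
38^20 = 38^(16+4) ≡ 65 (mod 79).
Check: 65² = 4225 ≡ 38 (mod 79). The two roots are 14 and 65.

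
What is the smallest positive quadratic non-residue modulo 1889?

3

(2/1889) = +1, so 2 is a residue.
(3/1889) = −1, so 3 is the smallest positive non-residue mod 1889.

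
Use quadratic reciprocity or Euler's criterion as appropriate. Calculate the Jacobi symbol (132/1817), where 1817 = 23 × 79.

1

Pull out 2^2: since 1817 ≡ 1 (mod 8), (2/1817) = +1, so (2/1817)^2 = +1.
Reciprocity: 33 ≡ 1 and 1817 ≡ 1 (mod 4), so (33/1817) = +(1817/33).
Reduce top mod 33: now compute (2/33).
Pull out 2: since 33 ≡ 1 (mod 8), (2/33) = +1.
Reached (1/33) = 1. Collecting the sign flips along the way, the symbol is +1.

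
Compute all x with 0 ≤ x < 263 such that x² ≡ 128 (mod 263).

91, 172

Since 263 ≡ 3 (mod 4), a square root of 128 is 128^((263+1)/4) = 128^66 mod 263.
Repeated squaring: 128^2≡78, 128^4≡35, 128^8≡173, 128^16≡210, 128^32≡179, 128^64≡218 (mod 263).
128^66 = 128^(64+2) ≡ 172 (mod 263).
Check: 172² = 29584 ≡ 128 (mod 263). The two roots are 91 and 172.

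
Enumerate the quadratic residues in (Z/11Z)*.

Square k = 1,…,5 (k and 11−k give the same square):
1²=1, 2²=4, 3²=9, 4²≡5, 5²≡3 (mod 11).
So the quadratic residues mod 11 are {1, 3, 4, 5, 9}.

1, 3, 4, 5, 9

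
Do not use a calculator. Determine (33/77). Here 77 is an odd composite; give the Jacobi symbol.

0

Reciprocity: 33 ≡ 1 and 77 ≡ 1 (mod 4), so (33/77) = +(77/33).
Reduce top mod 33: now compute (11/33).
Reciprocity: 11 ≡ 3 and 33 ≡ 1 (mod 4), so (11/33) = +(33/11).
Reduce top mod 11: now compute (0/11).
Top reduces to 0: gcd > 1, so the symbol is 0.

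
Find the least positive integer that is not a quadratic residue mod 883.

(2/883) = −1, so 2 is the smallest positive non-residue mod 883.

2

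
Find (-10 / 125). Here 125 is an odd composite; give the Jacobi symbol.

First reduce: -10 ≡ 115 (mod 125).
Reciprocity: 115 ≡ 3 and 125 ≡ 1 (mod 4), so (115/125) = +(125/115).
Reduce top mod 115: now compute (10/115).
Pull out 2: since 115 ≡ 3 (mod 8), (2/115) = -1.
Reciprocity: 5 ≡ 1 and 115 ≡ 3 (mod 4), so (5/115) = +(115/5).
Reduce top mod 5: now compute (0/5).
Top reduces to 0: gcd > 1, so the symbol is 0.

0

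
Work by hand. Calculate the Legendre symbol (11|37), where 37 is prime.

1

Reciprocity: 11 ≡ 3 and 37 ≡ 1 (mod 4), so (11/37) = +(37/11).
Reduce top mod 11: now compute (4/11).
Pull out 2^2: since 11 ≡ 3 (mod 8), (2/11) = -1, so (2/11)^2 = +1.
Reached (1/11) = 1. Collecting the sign flips along the way, the symbol is +1.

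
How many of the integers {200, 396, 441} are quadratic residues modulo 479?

(200/479) = +1 → QR.
(396/479) = +1 → QR.
(441/479) = +1 → QR.
Total quadratic residues among the 3: 3.

3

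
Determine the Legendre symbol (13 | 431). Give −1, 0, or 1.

Euler's criterion: (13/431) ≡ 13^215 (mod 431).
13^2 ≡ 169 (mod 431)
13^4 ≡ 115 (mod 431)
13^8 ≡ 295 (mod 431)
13^16 ≡ 394 (mod 431)
13^32 ≡ 76 (mod 431)
13^64 ≡ 173 (mod 431)
13^128 ≡ 190 (mod 431)
13^215 = 13^(128+64+16+4+2+1) ≡ 430 (mod 431).
Result is 430 ≡ −1, so (13/431) = −1.

-1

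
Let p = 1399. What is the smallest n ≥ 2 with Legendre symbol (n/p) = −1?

(2/1399) = +1, so 2 is a residue.
(3/1399) = −1, so 3 is the smallest positive non-residue mod 1399.

3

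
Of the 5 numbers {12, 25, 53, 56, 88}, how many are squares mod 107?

4

(12/107) = +1 → QR.
(25/107) = +1 → QR.
(53/107) = +1 → QR.
(56/107) = +1 → QR.
(88/107) = -1 → non-residue.
Total quadratic residues among the 5: 4.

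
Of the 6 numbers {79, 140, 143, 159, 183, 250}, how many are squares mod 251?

(79/251) = +1 → QR.
(140/251) = +1 → QR.
(143/251) = -1 → non-residue.
(159/251) = -1 → non-residue.
(183/251) = -1 → non-residue.
(250/251) = -1 → non-residue.
Total quadratic residues among the 6: 2.

2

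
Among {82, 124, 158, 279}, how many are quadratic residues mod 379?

(82/379) = -1 → non-residue.
(124/379) = -1 → non-residue.
(158/379) = -1 → non-residue.
(279/379) = -1 → non-residue.
Total quadratic residues among the 4: 0.

0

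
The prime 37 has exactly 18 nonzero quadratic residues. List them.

1,3,4,7,9,10,11,12,16,21,25,26,27,28,30,33,34,36

Square k = 1,…,18 (k and 37−k give the same square):
1²=1, 2²=4, 3²=9, 4²=16, 5²=25, 6²=36, 7²≡12, 8²≡27, 9²≡7, 10²≡26, 11²≡10, 12²≡33, 13²≡21, 14²≡11, 15²≡3, 16²≡34, 17²≡30, 18²≡28 (mod 37).
So the quadratic residues mod 37 are {1, 3, 4, 7, 9, 10, 11, 12, 16, 21, 25, 26, 27, 28, 30, 33, 34, 36}.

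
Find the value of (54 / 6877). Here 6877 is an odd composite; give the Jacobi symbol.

Pull out 2: since 6877 ≡ 5 (mod 8), (2/6877) = -1.
Reciprocity: 27 ≡ 3 and 6877 ≡ 1 (mod 4), so (27/6877) = +(6877/27).
Reduce top mod 27: now compute (19/27).
Reciprocity: 19 ≡ 3 and 27 ≡ 3 (mod 4), so (19/27) = −(27/19).
Reduce top mod 19: now compute (8/19).
Pull out 2^3: since 19 ≡ 3 (mod 8), (2/19) = -1, so (2/19)^3 = -1.
Reached (1/19) = 1. Collecting the sign flips along the way, the symbol is -1.

-1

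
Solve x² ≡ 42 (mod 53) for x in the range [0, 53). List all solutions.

53 ≡ 1 (mod 4), so we find a root by search.
Trying successive values, 25² = 625 ≡ 42 (mod 53). The other root is 53 − 25 = 28.

25, 28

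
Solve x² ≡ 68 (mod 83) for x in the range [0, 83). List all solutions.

Since 83 ≡ 3 (mod 4), a square root of 68 is 68^((83+1)/4) = 68^21 mod 83.
Repeated squaring: 68^2≡59, 68^4≡78, 68^8≡25, 68^16≡44 (mod 83).
68^21 = 68^(16+4+1) ≡ 63 (mod 83).
Check: 63² = 3969 ≡ 68 (mod 83). The two roots are 20 and 63.

20, 63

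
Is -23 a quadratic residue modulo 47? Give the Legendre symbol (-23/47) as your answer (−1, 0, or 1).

1

Euler's criterion: (-23/47) ≡ 24^23 (mod 47).
24^2 ≡ 12 (mod 47)
24^4 ≡ 3 (mod 47)
24^8 ≡ 9 (mod 47)
24^16 ≡ 34 (mod 47)
24^23 = 24^(16+4+2+1) ≡ 1 (mod 47).
Result is 1, so (-23/47) = 1.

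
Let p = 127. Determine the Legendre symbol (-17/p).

-1

First reduce: -17 ≡ 110 (mod 127).
Pull out 2: since 127 ≡ 7 (mod 8), (2/127) = +1.
Reciprocity: 55 ≡ 3 and 127 ≡ 3 (mod 4), so (55/127) = −(127/55).
Reduce top mod 55: now compute (17/55).
Reciprocity: 17 ≡ 1 and 55 ≡ 3 (mod 4), so (17/55) = +(55/17).
Reduce top mod 17: now compute (4/17).
Pull out 2^2: since 17 ≡ 1 (mod 8), (2/17) = +1, so (2/17)^2 = +1.
Reached (1/17) = 1. Collecting the sign flips along the way, the symbol is -1.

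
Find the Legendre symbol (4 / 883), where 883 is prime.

1

Pull out 2^2: since 883 ≡ 3 (mod 8), (2/883) = -1, so (2/883)^2 = +1.
Reached (1/883) = 1. Collecting the sign flips along the way, the symbol is +1.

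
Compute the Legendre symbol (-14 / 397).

First reduce: -14 ≡ 383 (mod 397).
Reciprocity: 383 ≡ 3 and 397 ≡ 1 (mod 4), so (383/397) = +(397/383).
Reduce top mod 383: now compute (14/383).
Pull out 2: since 383 ≡ 7 (mod 8), (2/383) = +1.
Reciprocity: 7 ≡ 3 and 383 ≡ 3 (mod 4), so (7/383) = −(383/7).
Reduce top mod 7: now compute (5/7).
Reciprocity: 5 ≡ 1 and 7 ≡ 3 (mod 4), so (5/7) = +(7/5).
Reduce top mod 5: now compute (2/5).
Pull out 2: since 5 ≡ 5 (mod 8), (2/5) = -1.
Reached (1/5) = 1. Collecting the sign flips along the way, the symbol is +1.

1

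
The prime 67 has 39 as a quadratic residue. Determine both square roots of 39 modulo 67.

21, 46

Since 67 ≡ 3 (mod 4), a square root of 39 is 39^((67+1)/4) = 39^17 mod 67.
Repeated squaring: 39^2≡47, 39^4≡65, 39^8≡4, 39^16≡16 (mod 67).
39^17 = 39^(16+1) ≡ 21 (mod 67).
Check: 21² = 441 ≡ 39 (mod 67). The two roots are 21 and 46.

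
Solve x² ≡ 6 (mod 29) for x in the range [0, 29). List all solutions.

8, 21

29 ≡ 1 (mod 4), so we find a root by search.
Trying successive values, 8² = 64 ≡ 6 (mod 29). The other root is 29 − 8 = 21.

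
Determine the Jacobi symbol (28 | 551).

1

Pull out 2^2: since 551 ≡ 7 (mod 8), (2/551) = +1, so (2/551)^2 = +1.
Reciprocity: 7 ≡ 3 and 551 ≡ 3 (mod 4), so (7/551) = −(551/7).
Reduce top mod 7: now compute (5/7).
Reciprocity: 5 ≡ 1 and 7 ≡ 3 (mod 4), so (5/7) = +(7/5).
Reduce top mod 5: now compute (2/5).
Pull out 2: since 5 ≡ 5 (mod 8), (2/5) = -1.
Reached (1/5) = 1. Collecting the sign flips along the way, the symbol is +1.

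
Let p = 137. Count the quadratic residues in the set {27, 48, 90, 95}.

0

(27/137) = -1 → non-residue.
(48/137) = -1 → non-residue.
(90/137) = -1 → non-residue.
(95/137) = -1 → non-residue.
Total quadratic residues among the 4: 0.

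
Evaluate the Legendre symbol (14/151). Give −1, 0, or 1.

Euler's criterion: (14/151) ≡ 14^75 (mod 151).
14^2 ≡ 45 (mod 151)
14^4 ≡ 62 (mod 151)
14^8 ≡ 69 (mod 151)
14^16 ≡ 80 (mod 151)
14^32 ≡ 58 (mod 151)
14^64 ≡ 42 (mod 151)
14^75 = 14^(64+8+2+1) ≡ 150 (mod 151).
Result is 150 ≡ −1, so (14/151) = −1.

-1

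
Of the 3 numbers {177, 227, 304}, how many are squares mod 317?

1

(177/317) = -1 → non-residue.
(227/317) = +1 → QR.
(304/317) = -1 → non-residue.
Total quadratic residues among the 3: 1.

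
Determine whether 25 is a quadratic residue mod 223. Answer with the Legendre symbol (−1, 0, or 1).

Reciprocity: 25 ≡ 1 and 223 ≡ 3 (mod 4), so (25/223) = +(223/25).
Reduce top mod 25: now compute (23/25).
Reciprocity: 23 ≡ 3 and 25 ≡ 1 (mod 4), so (23/25) = +(25/23).
Reduce top mod 23: now compute (2/23).
Pull out 2: since 23 ≡ 7 (mod 8), (2/23) = +1.
Reached (1/23) = 1. Collecting the sign flips along the way, the symbol is +1.

1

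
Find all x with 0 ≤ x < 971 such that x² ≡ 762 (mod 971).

52, 919

Since 971 ≡ 3 (mod 4), a square root of 762 is 762^((971+1)/4) = 762^243 mod 971.
Repeated squaring: 762^2≡957, 762^4≡196, 762^8≡547, 762^16≡141, 762^32≡461, 762^64≡843, 762^128≡848 (mod 971).
762^243 = 762^(128+64+32+16+2+1) ≡ 52 (mod 971).
Check: 52² = 2704 ≡ 762 (mod 971). The two roots are 52 and 919.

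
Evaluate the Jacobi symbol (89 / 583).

1

Reciprocity: 89 ≡ 1 and 583 ≡ 3 (mod 4), so (89/583) = +(583/89).
Reduce top mod 89: now compute (49/89).
Reciprocity: 49 ≡ 1 and 89 ≡ 1 (mod 4), so (49/89) = +(89/49).
Reduce top mod 49: now compute (40/49).
Pull out 2^3: since 49 ≡ 1 (mod 8), (2/49) = +1, so (2/49)^3 = +1.
Reciprocity: 5 ≡ 1 and 49 ≡ 1 (mod 4), so (5/49) = +(49/5).
Reduce top mod 5: now compute (4/5).
Pull out 2^2: since 5 ≡ 5 (mod 8), (2/5) = -1, so (2/5)^2 = +1.
Reached (1/5) = 1. Collecting the sign flips along the way, the symbol is +1.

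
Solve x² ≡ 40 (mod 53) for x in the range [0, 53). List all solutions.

26, 27

53 ≡ 1 (mod 4), so we find a root by search.
Trying successive values, 26² = 676 ≡ 40 (mod 53). The other root is 53 − 26 = 27.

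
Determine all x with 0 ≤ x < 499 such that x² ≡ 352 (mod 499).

Since 499 ≡ 3 (mod 4), a square root of 352 is 352^((499+1)/4) = 352^125 mod 499.
Repeated squaring: 352^2≡152, 352^4≡150, 352^8≡45, 352^16≡29, 352^32≡342, 352^64≡198 (mod 499).
352^125 = 352^(64+32+16+8+4+1) ≡ 43 (mod 499).
Check: 43² = 1849 ≡ 352 (mod 499). The two roots are 43 and 456.

43, 456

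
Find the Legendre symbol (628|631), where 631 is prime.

1

Pull out 2^2: since 631 ≡ 7 (mod 8), (2/631) = +1, so (2/631)^2 = +1.
Reciprocity: 157 ≡ 1 and 631 ≡ 3 (mod 4), so (157/631) = +(631/157).
Reduce top mod 157: now compute (3/157).
Reciprocity: 3 ≡ 3 and 157 ≡ 1 (mod 4), so (3/157) = +(157/3).
Reduce top mod 3: now compute (1/3).
Reached (1/3) = 1. Collecting the sign flips along the way, the symbol is +1.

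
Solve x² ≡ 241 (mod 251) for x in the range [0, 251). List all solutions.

Since 251 ≡ 3 (mod 4), a square root of 241 is 241^((251+1)/4) = 241^63 mod 251.
Repeated squaring: 241^2≡100, 241^4≡211, 241^8≡94, 241^16≡51, 241^32≡91 (mod 251).
241^63 = 241^(32+16+8+4+2+1) ≡ 201 (mod 251).
Check: 201² = 40401 ≡ 241 (mod 251). The two roots are 50 and 201.

50, 201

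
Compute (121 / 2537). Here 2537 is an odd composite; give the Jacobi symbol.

Reciprocity: 121 ≡ 1 and 2537 ≡ 1 (mod 4), so (121/2537) = +(2537/121).
Reduce top mod 121: now compute (117/121).
Reciprocity: 117 ≡ 1 and 121 ≡ 1 (mod 4), so (117/121) = +(121/117).
Reduce top mod 117: now compute (4/117).
Pull out 2^2: since 117 ≡ 5 (mod 8), (2/117) = -1, so (2/117)^2 = +1.
Reached (1/117) = 1. Collecting the sign flips along the way, the symbol is +1.

1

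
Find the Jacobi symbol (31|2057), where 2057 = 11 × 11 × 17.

Reciprocity: 31 ≡ 3 and 2057 ≡ 1 (mod 4), so (31/2057) = +(2057/31).
Reduce top mod 31: now compute (11/31).
Reciprocity: 11 ≡ 3 and 31 ≡ 3 (mod 4), so (11/31) = −(31/11).
Reduce top mod 11: now compute (9/11).
Reciprocity: 9 ≡ 1 and 11 ≡ 3 (mod 4), so (9/11) = +(11/9).
Reduce top mod 9: now compute (2/9).
Pull out 2: since 9 ≡ 1 (mod 8), (2/9) = +1.
Reached (1/9) = 1. Collecting the sign flips along the way, the symbol is -1.

-1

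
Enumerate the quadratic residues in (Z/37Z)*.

1,3,4,7,9,10,11,12,16,21,25,26,27,28,30,33,34,36

Square k = 1,…,18 (k and 37−k give the same square):
1²=1, 2²=4, 3²=9, 4²=16, 5²=25, 6²=36, 7²≡12, 8²≡27, 9²≡7, 10²≡26, 11²≡10, 12²≡33, 13²≡21, 14²≡11, 15²≡3, 16²≡34, 17²≡30, 18²≡28 (mod 37).
So the quadratic residues mod 37 are {1, 3, 4, 7, 9, 10, 11, 12, 16, 21, 25, 26, 27, 28, 30, 33, 34, 36}.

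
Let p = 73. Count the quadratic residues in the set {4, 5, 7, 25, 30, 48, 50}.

(4/73) = +1 → QR.
(5/73) = -1 → non-residue.
(7/73) = -1 → non-residue.
(25/73) = +1 → QR.
(30/73) = -1 → non-residue.
(48/73) = +1 → QR.
(50/73) = +1 → QR.
Total quadratic residues among the 7: 4.

4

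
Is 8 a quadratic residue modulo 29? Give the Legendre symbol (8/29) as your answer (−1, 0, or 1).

Pull out 2^3: since 29 ≡ 5 (mod 8), (2/29) = -1, so (2/29)^3 = -1.
Reached (1/29) = 1. Collecting the sign flips along the way, the symbol is -1.

-1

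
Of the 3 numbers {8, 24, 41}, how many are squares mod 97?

(8/97) = +1 → QR.
(24/97) = +1 → QR.
(41/97) = -1 → non-residue.
Total quadratic residues among the 3: 2.

2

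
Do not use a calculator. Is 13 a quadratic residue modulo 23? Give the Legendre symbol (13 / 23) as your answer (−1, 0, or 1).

1

Euler's criterion: (13/23) ≡ 13^11 (mod 23).
13^2 ≡ 8 (mod 23)
13^4 ≡ 18 (mod 23)
13^8 ≡ 2 (mod 23)
13^11 = 13^(8+2+1) ≡ 1 (mod 23).
Result is 1, so (13/23) = 1.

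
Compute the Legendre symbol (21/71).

Euler's criterion: (21/71) ≡ 21^35 (mod 71).
21^2 ≡ 15 (mod 71)
21^4 ≡ 12 (mod 71)
21^8 ≡ 2 (mod 71)
21^16 ≡ 4 (mod 71)
21^32 ≡ 16 (mod 71)
21^35 = 21^(32+2+1) ≡ 70 (mod 71).
Result is 70 ≡ −1, so (21/71) = −1.

-1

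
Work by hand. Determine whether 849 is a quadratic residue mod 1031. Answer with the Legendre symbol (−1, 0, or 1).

1

Euler's criterion: (849/1031) ≡ 849^515 (mod 1031).
849^2 ≡ 132 (mod 1031)
849^4 ≡ 928 (mod 1031)
849^8 ≡ 299 (mod 1031)
849^16 ≡ 735 (mod 1031)
849^32 ≡ 1012 (mod 1031)
849^64 ≡ 361 (mod 1031)
849^128 ≡ 415 (mod 1031)
849^256 ≡ 48 (mod 1031)
849^512 ≡ 242 (mod 1031)
849^515 = 849^(512+2+1) ≡ 1 (mod 1031).
Result is 1, so (849/1031) = 1.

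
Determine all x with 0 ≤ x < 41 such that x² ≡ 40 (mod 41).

41 ≡ 1 (mod 4), so we find a root by search.
Trying successive values, 9² = 81 ≡ 40 (mod 41). The other root is 41 − 9 = 32.

9, 32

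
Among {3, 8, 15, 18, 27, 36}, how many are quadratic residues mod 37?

3

(3/37) = +1 → QR.
(8/37) = -1 → non-residue.
(15/37) = -1 → non-residue.
(18/37) = -1 → non-residue.
(27/37) = +1 → QR.
(36/37) = +1 → QR.
Total quadratic residues among the 6: 3.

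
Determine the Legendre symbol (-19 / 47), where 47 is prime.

1

First reduce: -19 ≡ 28 (mod 47).
Pull out 2^2: since 47 ≡ 7 (mod 8), (2/47) = +1, so (2/47)^2 = +1.
Reciprocity: 7 ≡ 3 and 47 ≡ 3 (mod 4), so (7/47) = −(47/7).
Reduce top mod 7: now compute (5/7).
Reciprocity: 5 ≡ 1 and 7 ≡ 3 (mod 4), so (5/7) = +(7/5).
Reduce top mod 5: now compute (2/5).
Pull out 2: since 5 ≡ 5 (mod 8), (2/5) = -1.
Reached (1/5) = 1. Collecting the sign flips along the way, the symbol is +1.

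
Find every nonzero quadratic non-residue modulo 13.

Square k = 1,…,6 (k and 13−k give the same square):
1²=1, 2²=4, 3²=9, 4²≡3, 5²≡12, 6²≡10 (mod 13).
The residues are {1, 3, 4, 9, 10, 12}; the non-residues are the remaining 6 nonzero classes.

2 5 6 7 8 11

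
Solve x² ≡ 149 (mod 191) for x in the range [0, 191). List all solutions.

Since 191 ≡ 3 (mod 4), a square root of 149 is 149^((191+1)/4) = 149^48 mod 191.
Repeated squaring: 149^2≡45, 149^4≡115, 149^8≡46, 149^16≡15, 149^32≡34 (mod 191).
149^48 = 149^(32+16) ≡ 128 (mod 191).
Check: 128² = 16384 ≡ 149 (mod 191). The two roots are 63 and 128.

63, 128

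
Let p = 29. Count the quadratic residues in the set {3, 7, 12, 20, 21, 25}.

(3/29) = -1 → non-residue.
(7/29) = +1 → QR.
(12/29) = -1 → non-residue.
(20/29) = +1 → QR.
(21/29) = -1 → non-residue.
(25/29) = +1 → QR.
Total quadratic residues among the 6: 3.

3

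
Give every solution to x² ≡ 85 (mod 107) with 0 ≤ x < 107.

Since 107 ≡ 3 (mod 4), a square root of 85 is 85^((107+1)/4) = 85^27 mod 107.
Repeated squaring: 85^2≡56, 85^4≡33, 85^8≡19, 85^16≡40 (mod 107).
85^27 = 85^(16+8+2+1) ≡ 37 (mod 107).
Check: 37² = 1369 ≡ 85 (mod 107). The two roots are 37 and 70.

37, 70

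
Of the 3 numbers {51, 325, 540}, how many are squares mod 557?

(51/557) = -1 → non-residue.
(325/557) = -1 → non-residue.
(540/557) = +1 → QR.
Total quadratic residues among the 3: 1.

1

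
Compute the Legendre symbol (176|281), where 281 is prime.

-1

Pull out 2^4: since 281 ≡ 1 (mod 8), (2/281) = +1, so (2/281)^4 = +1.
Reciprocity: 11 ≡ 3 and 281 ≡ 1 (mod 4), so (11/281) = +(281/11).
Reduce top mod 11: now compute (6/11).
Pull out 2: since 11 ≡ 3 (mod 8), (2/11) = -1.
Reciprocity: 3 ≡ 3 and 11 ≡ 3 (mod 4), so (3/11) = −(11/3).
Reduce top mod 3: now compute (2/3).
Pull out 2: since 3 ≡ 3 (mod 8), (2/3) = -1.
Reached (1/3) = 1. Collecting the sign flips along the way, the symbol is -1.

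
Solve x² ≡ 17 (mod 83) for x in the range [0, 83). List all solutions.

Since 83 ≡ 3 (mod 4), a square root of 17 is 17^((83+1)/4) = 17^21 mod 83.
Repeated squaring: 17^2≡40, 17^4≡23, 17^8≡31, 17^16≡48 (mod 83).
17^21 = 17^(16+4+1) ≡ 10 (mod 83).
Check: 10² = 100 ≡ 17 (mod 83). The two roots are 10 and 73.

10, 73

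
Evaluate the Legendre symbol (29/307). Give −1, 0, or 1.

-1

Euler's criterion: (29/307) ≡ 29^153 (mod 307).
29^2 ≡ 227 (mod 307)
29^4 ≡ 260 (mod 307)
29^8 ≡ 60 (mod 307)
29^16 ≡ 223 (mod 307)
29^32 ≡ 302 (mod 307)
29^64 ≡ 25 (mod 307)
29^128 ≡ 11 (mod 307)
29^153 = 29^(128+16+8+1) ≡ 306 (mod 307).
Result is 306 ≡ −1, so (29/307) = −1.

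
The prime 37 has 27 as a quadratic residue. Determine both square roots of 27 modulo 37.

37 ≡ 1 (mod 4), so we find a root by search.
Trying successive values, 8² = 64 ≡ 27 (mod 37). The other root is 37 − 8 = 29.

8, 29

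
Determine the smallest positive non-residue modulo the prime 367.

3

(2/367) = +1, so 2 is a residue.
(3/367) = −1, so 3 is the smallest positive non-residue mod 367.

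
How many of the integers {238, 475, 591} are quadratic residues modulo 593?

2

(238/593) = -1 → non-residue.
(475/593) = +1 → QR.
(591/593) = +1 → QR.
Total quadratic residues among the 3: 2.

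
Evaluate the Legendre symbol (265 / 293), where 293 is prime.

Reciprocity: 265 ≡ 1 and 293 ≡ 1 (mod 4), so (265/293) = +(293/265).
Reduce top mod 265: now compute (28/265).
Pull out 2^2: since 265 ≡ 1 (mod 8), (2/265) = +1, so (2/265)^2 = +1.
Reciprocity: 7 ≡ 3 and 265 ≡ 1 (mod 4), so (7/265) = +(265/7).
Reduce top mod 7: now compute (6/7).
Pull out 2: since 7 ≡ 7 (mod 8), (2/7) = +1.
Reciprocity: 3 ≡ 3 and 7 ≡ 3 (mod 4), so (3/7) = −(7/3).
Reduce top mod 3: now compute (1/3).
Reached (1/3) = 1. Collecting the sign flips along the way, the symbol is -1.

-1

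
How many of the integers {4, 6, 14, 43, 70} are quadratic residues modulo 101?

5

(4/101) = +1 → QR.
(6/101) = +1 → QR.
(14/101) = +1 → QR.
(43/101) = +1 → QR.
(70/101) = +1 → QR.
Total quadratic residues among the 5: 5.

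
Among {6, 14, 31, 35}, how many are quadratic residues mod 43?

(6/43) = +1 → QR.
(14/43) = +1 → QR.
(31/43) = +1 → QR.
(35/43) = +1 → QR.
Total quadratic residues among the 4: 4.

4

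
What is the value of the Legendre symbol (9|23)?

1

Reciprocity: 9 ≡ 1 and 23 ≡ 3 (mod 4), so (9/23) = +(23/9).
Reduce top mod 9: now compute (5/9).
Reciprocity: 5 ≡ 1 and 9 ≡ 1 (mod 4), so (5/9) = +(9/5).
Reduce top mod 5: now compute (4/5).
Pull out 2^2: since 5 ≡ 5 (mod 8), (2/5) = -1, so (2/5)^2 = +1.
Reached (1/5) = 1. Collecting the sign flips along the way, the symbol is +1.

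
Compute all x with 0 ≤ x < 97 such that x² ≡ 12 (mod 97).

97 ≡ 1 (mod 4), so we find a root by search.
Trying successive values, 20² = 400 ≡ 12 (mod 97). The other root is 97 − 20 = 77.

20, 77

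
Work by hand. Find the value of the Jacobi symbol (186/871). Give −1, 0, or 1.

Pull out 2: since 871 ≡ 7 (mod 8), (2/871) = +1.
Reciprocity: 93 ≡ 1 and 871 ≡ 3 (mod 4), so (93/871) = +(871/93).
Reduce top mod 93: now compute (34/93).
Pull out 2: since 93 ≡ 5 (mod 8), (2/93) = -1.
Reciprocity: 17 ≡ 1 and 93 ≡ 1 (mod 4), so (17/93) = +(93/17).
Reduce top mod 17: now compute (8/17).
Pull out 2^3: since 17 ≡ 1 (mod 8), (2/17) = +1, so (2/17)^3 = +1.
Reached (1/17) = 1. Collecting the sign flips along the way, the symbol is -1.

-1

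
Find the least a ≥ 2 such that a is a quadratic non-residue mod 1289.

(2/1289) = +1, so 2 is a residue.
(3/1289) = −1, so 3 is the smallest positive non-residue mod 1289.

3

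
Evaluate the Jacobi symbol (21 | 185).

Reciprocity: 21 ≡ 1 and 185 ≡ 1 (mod 4), so (21/185) = +(185/21).
Reduce top mod 21: now compute (17/21).
Reciprocity: 17 ≡ 1 and 21 ≡ 1 (mod 4), so (17/21) = +(21/17).
Reduce top mod 17: now compute (4/17).
Pull out 2^2: since 17 ≡ 1 (mod 8), (2/17) = +1, so (2/17)^2 = +1.
Reached (1/17) = 1. Collecting the sign flips along the way, the symbol is +1.

1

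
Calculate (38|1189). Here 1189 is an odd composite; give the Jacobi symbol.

Pull out 2: since 1189 ≡ 5 (mod 8), (2/1189) = -1.
Reciprocity: 19 ≡ 3 and 1189 ≡ 1 (mod 4), so (19/1189) = +(1189/19).
Reduce top mod 19: now compute (11/19).
Reciprocity: 11 ≡ 3 and 19 ≡ 3 (mod 4), so (11/19) = −(19/11).
Reduce top mod 11: now compute (8/11).
Pull out 2^3: since 11 ≡ 3 (mod 8), (2/11) = -1, so (2/11)^3 = -1.
Reached (1/11) = 1. Collecting the sign flips along the way, the symbol is -1.

-1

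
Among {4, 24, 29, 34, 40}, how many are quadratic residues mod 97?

2

(4/97) = +1 → QR.
(24/97) = +1 → QR.
(29/97) = -1 → non-residue.
(34/97) = -1 → non-residue.
(40/97) = -1 → non-residue.
Total quadratic residues among the 5: 2.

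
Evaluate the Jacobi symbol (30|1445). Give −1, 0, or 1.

0

Pull out 2: since 1445 ≡ 5 (mod 8), (2/1445) = -1.
Reciprocity: 15 ≡ 3 and 1445 ≡ 1 (mod 4), so (15/1445) = +(1445/15).
Reduce top mod 15: now compute (5/15).
Reciprocity: 5 ≡ 1 and 15 ≡ 3 (mod 4), so (5/15) = +(15/5).
Reduce top mod 5: now compute (0/5).
Top reduces to 0: gcd > 1, so the symbol is 0.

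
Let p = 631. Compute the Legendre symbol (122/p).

Pull out 2: since 631 ≡ 7 (mod 8), (2/631) = +1.
Reciprocity: 61 ≡ 1 and 631 ≡ 3 (mod 4), so (61/631) = +(631/61).
Reduce top mod 61: now compute (21/61).
Reciprocity: 21 ≡ 1 and 61 ≡ 1 (mod 4), so (21/61) = +(61/21).
Reduce top mod 21: now compute (19/21).
Reciprocity: 19 ≡ 3 and 21 ≡ 1 (mod 4), so (19/21) = +(21/19).
Reduce top mod 19: now compute (2/19).
Pull out 2: since 19 ≡ 3 (mod 8), (2/19) = -1.
Reached (1/19) = 1. Collecting the sign flips along the way, the symbol is -1.

-1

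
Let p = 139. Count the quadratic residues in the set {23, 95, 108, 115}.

0

(23/139) = -1 → non-residue.
(95/139) = -1 → non-residue.
(108/139) = -1 → non-residue.
(115/139) = -1 → non-residue.
Total quadratic residues among the 4: 0.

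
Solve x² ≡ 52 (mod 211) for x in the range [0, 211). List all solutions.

91, 120

Since 211 ≡ 3 (mod 4), a square root of 52 is 52^((211+1)/4) = 52^53 mod 211.
Repeated squaring: 52^2≡172, 52^4≡44, 52^8≡37, 52^16≡103, 52^32≡59 (mod 211).
52^53 = 52^(32+16+4+1) ≡ 120 (mod 211).
Check: 120² = 14400 ≡ 52 (mod 211). The two roots are 91 and 120.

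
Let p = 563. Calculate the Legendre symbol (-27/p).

Euler's criterion: (-27/563) ≡ 536^281 (mod 563).
536^2 ≡ 166 (mod 563)
536^4 ≡ 532 (mod 563)
536^8 ≡ 398 (mod 563)
536^16 ≡ 201 (mod 563)
536^32 ≡ 428 (mod 563)
536^64 ≡ 209 (mod 563)
536^128 ≡ 330 (mod 563)
536^256 ≡ 241 (mod 563)
536^281 = 536^(256+16+8+1) ≡ 562 (mod 563).
Result is 562 ≡ −1, so (-27/563) = −1.

-1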